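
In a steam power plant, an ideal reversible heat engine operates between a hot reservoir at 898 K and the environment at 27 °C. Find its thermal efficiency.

η ≈ 0.666

T_C = 27 °C → 27 + 273.15 = 300.15 K.
For a reversible engine, η = 1 − T_C/T_H = 1 − 300.15/898.00 = 0.666.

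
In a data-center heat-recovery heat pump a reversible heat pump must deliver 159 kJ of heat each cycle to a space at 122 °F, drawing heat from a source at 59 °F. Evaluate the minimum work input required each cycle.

T_H = 122 °F → (122 − 32) × 5/9 = 50.00 °C = 323.15 K.
T_C = 59 °F → (59 − 32) × 5/9 = 15.00 °C = 288.15 K.
The Carnot heat-pump COP is COP_HP = T_H/(T_H − T_C) = 323.15/35.00 = 9.2329.
W = Q_H/COP_HP = 159/9.2329 = 17.2 kJ.

W_in ≈ 17.2 kJ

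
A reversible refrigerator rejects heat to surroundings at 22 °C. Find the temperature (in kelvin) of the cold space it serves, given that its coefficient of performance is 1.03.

T_C ≈ 150 K

T_H = 22 °C → 22 + 273.15 = 295.15 K.
COP_R = T_C/(T_H − T_C) ⇒ T_C = T_H·COP_R/(1 + COP_R) = 295.15 × 1.03/(1 + 1.03) = 150 K.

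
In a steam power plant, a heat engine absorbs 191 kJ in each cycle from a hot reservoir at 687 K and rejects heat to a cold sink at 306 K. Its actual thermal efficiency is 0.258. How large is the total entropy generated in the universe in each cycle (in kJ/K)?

W = η·Q_H = 0.258 × 191 = 49.28 kJ, so Q_C = Q_H − W = 141.7 kJ.
The hot reservoir loses entropy Q_H/T_H = 191/687.00 = 0.2780 kJ/K; the cold reservoir gains Q_C/T_C = 141.7/306.00 = 0.4631 kJ/K.
ΔS_univ = −Q_H/T_H + Q_C/T_C = 0.185 kJ/K (> 0, since η = 0.258 < η_Carnot = 0.555).

ΔS_univ ≈ 0.185 kJ/K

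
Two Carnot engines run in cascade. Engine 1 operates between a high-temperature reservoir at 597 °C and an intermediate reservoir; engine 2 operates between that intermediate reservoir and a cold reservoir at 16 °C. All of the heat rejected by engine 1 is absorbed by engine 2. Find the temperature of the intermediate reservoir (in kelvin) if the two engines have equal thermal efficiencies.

T_m ≈ 502 K

T_H = 597 °C → 597 + 273.15 = 870.15 K.
T_C = 16 °C → 16 + 273.15 = 289.15 K.
Equal efficiencies require 1 − T_m/T_H = 1 − T_C/T_m, i.e. T_m/T_H = T_C/T_m, so T_m = √(T_H·T_C) = √(870.15 × 289.15) = 502 K.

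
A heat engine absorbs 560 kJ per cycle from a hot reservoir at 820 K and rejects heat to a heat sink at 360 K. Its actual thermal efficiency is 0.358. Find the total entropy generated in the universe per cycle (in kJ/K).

ΔS_univ ≈ 0.316 kJ/K

W = η·Q_H = 0.358 × 560 = 200.5 kJ, so Q_C = Q_H − W = 359.5 kJ.
Entropy balance on the reservoirs: −Q_H/T_H = -0.6829 kJ/K, +Q_C/T_C = 0.9987 kJ/K.
ΔS_univ = −Q_H/T_H + Q_C/T_C = 0.316 kJ/K (> 0, since η = 0.358 < η_Carnot = 0.561).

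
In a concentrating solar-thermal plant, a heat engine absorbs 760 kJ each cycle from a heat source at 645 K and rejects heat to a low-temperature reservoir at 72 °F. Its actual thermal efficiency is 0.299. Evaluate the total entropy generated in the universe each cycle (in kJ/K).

T_C = 72 °F → (72 − 32) × 5/9 = 22.22 °C = 295.37 K.
W = η·Q_H = 0.299 × 760 = 227.2 kJ, so Q_C = Q_H − W = 532.8 kJ.
The hot reservoir loses entropy Q_H/T_H = 760/645.00 = 1.178 kJ/K; the cold reservoir gains Q_C/T_C = 532.8/295.37 = 1.804 kJ/K.
ΔS_univ = −Q_H/T_H + Q_C/T_C = 0.625 kJ/K (> 0, since η = 0.299 < η_Carnot = 0.542).

ΔS_univ ≈ 0.625 kJ/K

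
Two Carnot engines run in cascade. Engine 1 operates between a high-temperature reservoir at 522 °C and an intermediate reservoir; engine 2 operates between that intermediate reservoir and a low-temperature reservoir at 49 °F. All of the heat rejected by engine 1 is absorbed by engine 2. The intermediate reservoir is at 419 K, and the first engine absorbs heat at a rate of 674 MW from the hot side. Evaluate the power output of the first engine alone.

T_H = 522 °C → 522 + 273.15 = 795.15 K.
T_C = 49 °F → (49 − 32) × 5/9 = 9.44 °C = 282.59 K.
First-stage efficiency η₁ = 1 − T_m/T_H = 1 − 419.00/795.15 = 0.4731.
W₁ = η₁·Q_H = 0.4731 × 674 = 318.8 MW.

Ẇ₁ ≈ 318.8 MW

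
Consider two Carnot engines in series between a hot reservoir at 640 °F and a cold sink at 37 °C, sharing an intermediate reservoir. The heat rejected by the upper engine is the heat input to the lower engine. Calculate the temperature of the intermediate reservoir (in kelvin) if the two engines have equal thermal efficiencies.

T_H = 640 °F → (640 − 32) × 5/9 = 337.78 °C = 610.93 K.
T_C = 37 °C → 37 + 273.15 = 310.15 K.
Equal efficiencies require 1 − T_m/T_H = 1 − T_C/T_m, i.e. T_m/T_H = T_C/T_m, so T_m = √(T_H·T_C) = √(610.93 × 310.15) = 435 K.

T_m ≈ 435 K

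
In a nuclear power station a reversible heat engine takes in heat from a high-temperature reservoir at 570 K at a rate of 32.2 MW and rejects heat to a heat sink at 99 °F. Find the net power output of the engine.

Ẇ ≈ 14.7 MW

T_C = 99 °F → (99 − 32) × 5/9 = 37.22 °C = 310.37 K.
Carnot efficiency: η = 1 − T_C/T_H = 1 − 310.37/570.00 = 0.4555.
W = η·Q_H = 0.4555 × 32.2 = 14.7 MW.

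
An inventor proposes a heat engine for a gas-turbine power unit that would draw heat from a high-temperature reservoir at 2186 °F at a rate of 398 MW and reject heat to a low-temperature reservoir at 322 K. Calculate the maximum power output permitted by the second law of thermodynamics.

Ẇ_max ≈ 311 MW

T_H = 2186 °F → (2186 − 32) × 5/9 = 1196.67 °C = 1469.82 K.
The second-law ceiling is the Carnot efficiency, η_max = 1 − T_C/T_H = 1 − 322.00/1469.82 = 0.7809.
W_max = η_max · Q_H = 0.7809 × 398 = 311 MW.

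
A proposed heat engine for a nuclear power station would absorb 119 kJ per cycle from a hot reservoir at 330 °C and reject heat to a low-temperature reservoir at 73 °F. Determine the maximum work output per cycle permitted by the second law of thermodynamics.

W_max ≈ 60.6 kJ

T_H = 330 °C → 330 + 273.15 = 603.15 K.
T_C = 73 °F → (73 − 32) × 5/9 = 22.78 °C = 295.93 K.
By the Carnot theorem, η_max = 1 − T_C/T_H = 1 − 295.93/603.15 = 0.5094.
W_max = η_max · Q_H = 0.5094 × 119 = 60.6 kJ.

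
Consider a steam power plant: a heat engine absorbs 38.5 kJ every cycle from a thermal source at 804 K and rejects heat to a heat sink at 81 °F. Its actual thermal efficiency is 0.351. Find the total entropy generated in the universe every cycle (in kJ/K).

T_C = 81 °F → (81 − 32) × 5/9 = 27.22 °C = 300.37 K.
W = η·Q_H = 0.351 × 38.5 = 13.51 kJ, so Q_C = Q_H − W = 24.99 kJ.
Entropy balance on the reservoirs: −Q_H/T_H = -0.04789 kJ/K, +Q_C/T_C = 0.08319 kJ/K.
ΔS_univ = −Q_H/T_H + Q_C/T_C = 0.0353 kJ/K (> 0, since η = 0.351 < η_Carnot = 0.626).

ΔS_univ ≈ 0.0353 kJ/K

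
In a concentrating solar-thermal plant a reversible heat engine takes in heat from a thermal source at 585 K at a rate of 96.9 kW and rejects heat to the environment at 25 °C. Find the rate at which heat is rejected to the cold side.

Q̇_C ≈ 49.4 kW

T_C = 25 °C → 25 + 273.15 = 298.15 K.
For a reversible engine, η = 1 − T_C/T_H = 1 − 298.15/585.00 = 0.4903.
For a reversible cycle Q_C/Q_H = T_C/T_H, so Q_C = 96.9 × 298.15/585.00 = 49.4 kW.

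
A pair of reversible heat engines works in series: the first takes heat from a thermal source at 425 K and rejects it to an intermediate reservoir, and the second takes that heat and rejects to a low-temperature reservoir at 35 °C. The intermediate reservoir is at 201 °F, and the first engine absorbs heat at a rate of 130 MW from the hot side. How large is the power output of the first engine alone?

Ẇ₁ ≈ 17.7 MW

T_C = 35 °C → 35 + 273.15 = 308.15 K.
T_m = 201 °F → (201 − 32) × 5/9 = 93.89 °C = 367.04 K.
First-stage efficiency η₁ = 1 − T_m/T_H = 1 − 367.04/425.00 = 0.1364.
W₁ = η₁·Q_H = 0.1364 × 130 = 17.7 MW.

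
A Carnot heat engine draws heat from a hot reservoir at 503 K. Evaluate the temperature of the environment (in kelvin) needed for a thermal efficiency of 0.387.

T_C ≈ 308.3 K

From η = 1 − T_C/T_H, T_C = T_H·(1 − η) = 503.00 × (1 − 0.387) = 308.3 K.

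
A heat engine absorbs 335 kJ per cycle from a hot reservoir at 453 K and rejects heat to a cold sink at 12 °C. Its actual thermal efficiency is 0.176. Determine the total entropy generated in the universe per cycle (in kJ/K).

ΔS_univ ≈ 0.229 kJ/K

T_C = 12 °C → 12 + 273.15 = 285.15 K.
W = η·Q_H = 0.176 × 335 = 58.96 kJ, so Q_C = Q_H − W = 276.0 kJ.
Entropy balance on the reservoirs: −Q_H/T_H = -0.7395 kJ/K, +Q_C/T_C = 0.9681 kJ/K.
ΔS_univ = −Q_H/T_H + Q_C/T_C = 0.229 kJ/K (> 0, since η = 0.176 < η_Carnot = 0.371).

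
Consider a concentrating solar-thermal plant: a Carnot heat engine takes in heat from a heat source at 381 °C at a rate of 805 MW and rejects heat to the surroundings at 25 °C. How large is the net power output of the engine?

Ẇ ≈ 438 MW

T_H = 381 °C → 381 + 273.15 = 654.15 K.
T_C = 25 °C → 25 + 273.15 = 298.15 K.
The Carnot efficiency is η = 1 − T_C/T_H = 1 − 298.15/654.15 = 0.5442.
W = η·Q_H = 0.5442 × 805 = 438 MW.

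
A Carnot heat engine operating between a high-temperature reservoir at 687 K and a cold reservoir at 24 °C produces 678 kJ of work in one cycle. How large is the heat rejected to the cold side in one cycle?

Q_C ≈ 517 kJ

T_C = 24 °C → 24 + 273.15 = 297.15 K.
Carnot efficiency: η = 1 − T_C/T_H = 1 − 297.15/687.00 = 0.5675.
Since Q_C/Q_H = T_C/T_H and Q_H = W/η, Q_C = W·T_C/(T_H − T_C) = 678 × 297.15/389.85 = 517 kJ.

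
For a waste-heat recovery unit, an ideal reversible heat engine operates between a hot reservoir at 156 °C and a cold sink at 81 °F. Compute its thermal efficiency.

T_H = 156 °C → 156 + 273.15 = 429.15 K.
T_C = 81 °F → (81 − 32) × 5/9 = 27.22 °C = 300.37 K.
Since the cycle is reversible, η = 1 − T_C/T_H = 1 − 300.37/429.15 = 0.300.

η ≈ 0.300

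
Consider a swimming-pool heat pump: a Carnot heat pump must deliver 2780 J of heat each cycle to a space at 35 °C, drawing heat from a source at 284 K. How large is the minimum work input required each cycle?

W_in ≈ 217.9 J

T_H = 35 °C → 35 + 273.15 = 308.15 K.
COP_HP = T_H/(T_H − T_C) = 308.15/24.15 = 12.7598.
W = Q_H/COP_HP = 2780/12.7598 = 217.9 J.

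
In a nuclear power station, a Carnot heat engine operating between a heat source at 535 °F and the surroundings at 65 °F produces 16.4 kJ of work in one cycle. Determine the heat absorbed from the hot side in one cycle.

T_H = 535 °F → (535 − 32) × 5/9 = 279.44 °C = 552.59 K.
T_C = 65 °F → (65 − 32) × 5/9 = 18.33 °C = 291.48 K.
The Carnot efficiency is η = 1 − T_C/T_H = 1 − 291.48/552.59 = 0.4725.
Q_H = W/η = 16.4/0.4725 = 34.7 kJ.

Q_H ≈ 34.7 kJ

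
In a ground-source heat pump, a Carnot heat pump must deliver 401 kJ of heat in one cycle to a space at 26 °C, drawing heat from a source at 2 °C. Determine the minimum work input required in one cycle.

W_in ≈ 32.17 kJ

T_H = 26 °C → 26 + 273.15 = 299.15 K.
T_C = 2 °C → 2 + 273.15 = 275.15 K.
The Carnot heat-pump COP is COP_HP = T_H/(T_H − T_C) = 299.15/24.00 = 12.4646.
W = Q_H/COP_HP = 401/12.4646 = 32.17 kJ.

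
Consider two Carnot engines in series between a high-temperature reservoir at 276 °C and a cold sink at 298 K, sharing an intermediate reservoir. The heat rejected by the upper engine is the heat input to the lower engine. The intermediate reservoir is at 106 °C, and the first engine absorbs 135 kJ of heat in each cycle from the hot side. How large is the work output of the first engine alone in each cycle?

W₁ ≈ 41.79 kJ

T_H = 276 °C → 276 + 273.15 = 549.15 K.
T_m = 106 °C → 106 + 273.15 = 379.15 K.
First-stage efficiency η₁ = 1 − T_m/T_H = 1 − 379.15/549.15 = 0.3096.
W₁ = η₁·Q_H = 0.3096 × 135 = 41.79 kJ.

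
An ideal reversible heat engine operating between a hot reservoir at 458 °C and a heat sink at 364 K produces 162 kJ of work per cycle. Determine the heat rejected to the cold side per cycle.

T_H = 458 °C → 458 + 273.15 = 731.15 K.
Since the cycle is reversible, η = 1 − T_C/T_H = 1 − 364.00/731.15 = 0.5022.
Since Q_C/Q_H = T_C/T_H and Q_H = W/η, Q_C = W·T_C/(T_H − T_C) = 162 × 364.00/367.15 = 161 kJ.

Q_C ≈ 161 kJ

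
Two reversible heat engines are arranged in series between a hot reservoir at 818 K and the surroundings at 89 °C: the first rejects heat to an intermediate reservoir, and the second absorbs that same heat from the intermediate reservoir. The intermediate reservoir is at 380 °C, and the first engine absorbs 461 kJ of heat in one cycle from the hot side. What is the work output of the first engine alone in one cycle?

T_C = 89 °C → 89 + 273.15 = 362.15 K.
T_m = 380 °C → 380 + 273.15 = 653.15 K.
First-stage efficiency η₁ = 1 − T_m/T_H = 1 − 653.15/818.00 = 0.2015.
W₁ = η₁·Q_H = 0.2015 × 461 = 92.9 kJ.

W₁ ≈ 92.9 kJ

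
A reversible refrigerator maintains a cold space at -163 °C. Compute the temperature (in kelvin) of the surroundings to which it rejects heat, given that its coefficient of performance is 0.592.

T_C = -163 °C → -163 + 273.15 = 110.15 K.
COP_R = T_C/(T_H − T_C) ⇒ T_H = T_C·(1 + 1/COP_R) = 110.15 × (1 + 1/0.592) = 296 K.

T_H ≈ 296 K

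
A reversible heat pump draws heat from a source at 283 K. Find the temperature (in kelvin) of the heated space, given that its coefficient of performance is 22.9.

T_H ≈ 295.9 K

COP_HP = T_H/(T_H − T_C) ⇒ T_H = T_C·COP_HP/(COP_HP − 1) = 283.00 × 22.9/(22.9 − 1) = 295.9 K.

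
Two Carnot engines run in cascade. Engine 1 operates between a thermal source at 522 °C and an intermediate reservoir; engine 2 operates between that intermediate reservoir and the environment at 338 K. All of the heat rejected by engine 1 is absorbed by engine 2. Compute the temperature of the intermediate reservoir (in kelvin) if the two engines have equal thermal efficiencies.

T_m ≈ 518 K

T_H = 522 °C → 522 + 273.15 = 795.15 K.
Equal efficiencies require 1 − T_m/T_H = 1 − T_C/T_m, i.e. T_m/T_H = T_C/T_m, so T_m = √(T_H·T_C) = √(795.15 × 338.00) = 518 K.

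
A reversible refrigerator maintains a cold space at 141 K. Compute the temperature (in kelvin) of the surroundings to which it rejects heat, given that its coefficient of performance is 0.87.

COP_R = T_C/(T_H − T_C) ⇒ T_H = T_C·(1 + 1/COP_R) = 141.00 × (1 + 1/0.87) = 303.1 K.

T_H ≈ 303.1 K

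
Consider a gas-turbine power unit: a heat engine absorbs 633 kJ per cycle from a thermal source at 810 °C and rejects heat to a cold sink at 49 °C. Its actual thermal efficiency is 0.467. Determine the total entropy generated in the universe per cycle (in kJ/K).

T_H = 810 °C → 810 + 273.15 = 1083.15 K.
T_C = 49 °C → 49 + 273.15 = 322.15 K.
W = η·Q_H = 0.467 × 633 = 295.6 kJ, so Q_C = Q_H − W = 337.4 kJ.
The hot reservoir loses entropy Q_H/T_H = 633/1083.15 = 0.5844 kJ/K; the cold reservoir gains Q_C/T_C = 337.4/322.15 = 1.047 kJ/K.
ΔS_univ = −Q_H/T_H + Q_C/T_C = 0.4629 kJ/K (> 0, since η = 0.467 < η_Carnot = 0.703).

ΔS_univ ≈ 0.4629 kJ/K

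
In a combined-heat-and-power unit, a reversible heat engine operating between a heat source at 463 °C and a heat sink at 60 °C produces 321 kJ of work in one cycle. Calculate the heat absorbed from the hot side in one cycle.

T_H = 463 °C → 463 + 273.15 = 736.15 K.
T_C = 60 °C → 60 + 273.15 = 333.15 K.
η_rev = 1 − T_C/T_H = 1 − 333.15/736.15 = 0.5474.
Q_H = W/η = 321/0.5474 = 586 kJ.

Q_H ≈ 586 kJ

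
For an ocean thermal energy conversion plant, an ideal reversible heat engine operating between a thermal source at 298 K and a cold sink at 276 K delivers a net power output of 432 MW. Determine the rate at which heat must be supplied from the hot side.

For a reversible engine, η = 1 − T_C/T_H = 1 − 276.00/298.00 = 0.0738.
Q_H = W/η = 432/0.0738 = 5852 MW.

Q̇_H ≈ 5852 MW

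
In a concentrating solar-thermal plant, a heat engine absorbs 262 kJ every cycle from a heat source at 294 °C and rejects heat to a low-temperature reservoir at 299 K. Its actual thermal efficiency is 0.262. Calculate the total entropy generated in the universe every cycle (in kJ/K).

ΔS_univ ≈ 0.1847 kJ/K

T_H = 294 °C → 294 + 273.15 = 567.15 K.
W = η·Q_H = 0.262 × 262 = 68.64 kJ, so Q_C = Q_H − W = 193.4 kJ.
The hot reservoir loses entropy Q_H/T_H = 262/567.15 = 0.4620 kJ/K; the cold reservoir gains Q_C/T_C = 193.4/299.00 = 0.6467 kJ/K.
ΔS_univ = −Q_H/T_H + Q_C/T_C = 0.1847 kJ/K (> 0, since η = 0.262 < η_Carnot = 0.473).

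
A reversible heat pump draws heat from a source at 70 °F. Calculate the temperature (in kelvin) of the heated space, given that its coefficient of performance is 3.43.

T_C = 70 °F → (70 − 32) × 5/9 = 21.11 °C = 294.26 K.
COP_HP = T_H/(T_H − T_C) ⇒ T_H = T_C·COP_HP/(COP_HP − 1) = 294.26 × 3.43/(3.43 − 1) = 415 K.

T_H ≈ 415 K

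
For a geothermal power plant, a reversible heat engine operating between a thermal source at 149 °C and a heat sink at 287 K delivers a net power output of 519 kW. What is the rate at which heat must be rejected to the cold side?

Q̇_C ≈ 1100 kW

T_H = 149 °C → 149 + 273.15 = 422.15 K.
For a reversible engine, η = 1 − T_C/T_H = 1 − 287.00/422.15 = 0.3201.
Since Q_C/Q_H = T_C/T_H and Q_H = W/η, Q_C = W·T_C/(T_H − T_C) = 519 × 287.00/135.15 = 1100 kW.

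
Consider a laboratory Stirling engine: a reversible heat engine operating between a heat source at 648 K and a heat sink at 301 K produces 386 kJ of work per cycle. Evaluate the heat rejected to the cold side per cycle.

Q_C ≈ 335 kJ

For a reversible engine, η = 1 − T_C/T_H = 1 − 301.00/648.00 = 0.5355.
Since Q_C/Q_H = T_C/T_H and Q_H = W/η, Q_C = W·T_C/(T_H − T_C) = 386 × 301.00/347.00 = 335 kJ.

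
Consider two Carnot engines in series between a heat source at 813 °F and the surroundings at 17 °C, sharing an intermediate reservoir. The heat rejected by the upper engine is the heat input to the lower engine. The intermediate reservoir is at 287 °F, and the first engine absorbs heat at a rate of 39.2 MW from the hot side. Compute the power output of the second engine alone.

T_H = 813 °F → (813 − 32) × 5/9 = 433.89 °C = 707.04 K.
T_C = 17 °C → 17 + 273.15 = 290.15 K.
T_m = 287 °F → (287 − 32) × 5/9 = 141.67 °C = 414.82 K.
Heat entering the second stage: Q_m = Q_H·(T_m/T_H) = 39.2 × 414.82/707.04 = 23.0 MW.
Second-stage efficiency η₂ = 1 − T_C/T_m = 1 − 290.15/414.82 = 0.3005, so W₂ = η₂·Q_m = 6.91 MW.

Ẇ₂ ≈ 6.91 MW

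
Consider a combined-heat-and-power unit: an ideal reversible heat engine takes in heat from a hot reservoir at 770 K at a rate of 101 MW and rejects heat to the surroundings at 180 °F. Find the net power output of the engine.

Ẇ ≈ 54.4 MW

T_C = 180 °F → (180 − 32) × 5/9 = 82.22 °C = 355.37 K.
Since the cycle is reversible, η = 1 − T_C/T_H = 1 − 355.37/770.00 = 0.5385.
W = η·Q_H = 0.5385 × 101 = 54.4 MW.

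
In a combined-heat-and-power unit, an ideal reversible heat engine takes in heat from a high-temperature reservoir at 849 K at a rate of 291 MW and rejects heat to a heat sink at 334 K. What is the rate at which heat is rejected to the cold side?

Since the cycle is reversible, η = 1 − T_C/T_H = 1 − 334.00/849.00 = 0.6066.
For a reversible cycle Q_C/Q_H = T_C/T_H, so Q_C = 291 × 334.00/849.00 = 114 MW.

Q̇_C ≈ 114 MW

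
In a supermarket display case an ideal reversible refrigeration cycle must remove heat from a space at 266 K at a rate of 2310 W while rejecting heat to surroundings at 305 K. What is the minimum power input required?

Carnot COP: COP_R = T_C/(T_H − T_C) = 266.00/39.00 = 6.8205.
W = Q_C/COP_R = 2310/6.8205 = 338.7 W.

Ẇ_in ≈ 338.7 W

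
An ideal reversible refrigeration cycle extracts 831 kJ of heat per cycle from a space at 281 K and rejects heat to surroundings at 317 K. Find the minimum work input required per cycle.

COP_R = T_C/(T_H − T_C) = 281.00/36.00 = 7.8056.
W = Q_C/COP_R = 831/7.8056 = 106 kJ.

W_in ≈ 106 kJ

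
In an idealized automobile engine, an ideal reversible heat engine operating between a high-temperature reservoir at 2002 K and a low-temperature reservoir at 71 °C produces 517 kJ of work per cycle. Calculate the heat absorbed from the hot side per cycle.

Q_H ≈ 624.3 kJ

T_C = 71 °C → 71 + 273.15 = 344.15 K.
Carnot efficiency: η = 1 − T_C/T_H = 1 − 344.15/2002.00 = 0.8281.
Q_H = W/η = 517/0.8281 = 624.3 kJ.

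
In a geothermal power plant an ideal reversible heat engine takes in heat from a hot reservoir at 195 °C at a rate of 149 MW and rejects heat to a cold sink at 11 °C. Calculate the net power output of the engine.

T_H = 195 °C → 195 + 273.15 = 468.15 K.
T_C = 11 °C → 11 + 273.15 = 284.15 K.
For a reversible engine, η = 1 − T_C/T_H = 1 − 284.15/468.15 = 0.3930.
W = η·Q_H = 0.3930 × 149 = 58.56 MW.

Ẇ ≈ 58.56 MW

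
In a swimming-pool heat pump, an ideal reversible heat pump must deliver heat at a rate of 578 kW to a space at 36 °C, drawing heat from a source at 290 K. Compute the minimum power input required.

Ẇ_in ≈ 35.8 kW

T_H = 36 °C → 36 + 273.15 = 309.15 K.
COP_HP = T_H/(T_H − T_C) = 309.15/19.15 = 16.1436.
W = Q_H/COP_HP = 578/16.1436 = 35.8 kW.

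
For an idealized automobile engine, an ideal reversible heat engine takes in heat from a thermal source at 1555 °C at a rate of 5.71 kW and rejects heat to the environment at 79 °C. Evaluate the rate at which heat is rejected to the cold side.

T_H = 1555 °C → 1555 + 273.15 = 1828.15 K.
T_C = 79 °C → 79 + 273.15 = 352.15 K.
For a reversible engine, η = 1 − T_C/T_H = 1 − 352.15/1828.15 = 0.8074.
For a reversible cycle Q_C/Q_H = T_C/T_H, so Q_C = 5.71 × 352.15/1828.15 = 1.10 kW.

Q̇_C ≈ 1.10 kW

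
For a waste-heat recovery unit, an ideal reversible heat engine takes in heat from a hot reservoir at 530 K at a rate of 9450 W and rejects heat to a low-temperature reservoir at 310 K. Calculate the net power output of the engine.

Ẇ ≈ 3920 W

The Carnot efficiency is η = 1 − T_C/T_H = 1 − 310.00/530.00 = 0.4151.
W = η·Q_H = 0.4151 × 9450 = 3920 W.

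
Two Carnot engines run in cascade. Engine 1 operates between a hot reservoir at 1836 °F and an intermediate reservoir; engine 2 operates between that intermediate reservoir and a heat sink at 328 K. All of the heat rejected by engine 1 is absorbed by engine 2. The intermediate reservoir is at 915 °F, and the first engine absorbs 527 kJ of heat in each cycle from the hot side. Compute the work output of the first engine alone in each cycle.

W₁ ≈ 211 kJ

T_H = 1836 °F → (1836 − 32) × 5/9 = 1002.22 °C = 1275.37 K.
T_m = 915 °F → (915 − 32) × 5/9 = 490.56 °C = 763.71 K.
First-stage efficiency η₁ = 1 − T_m/T_H = 1 − 763.71/1275.37 = 0.4012.
W₁ = η₁·Q_H = 0.4012 × 527 = 211 kJ.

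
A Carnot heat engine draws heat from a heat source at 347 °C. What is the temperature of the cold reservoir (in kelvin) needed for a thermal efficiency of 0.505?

T_C ≈ 307.0 K

T_H = 347 °C → 347 + 273.15 = 620.15 K.
From η = 1 − T_C/T_H, T_C = T_H·(1 − η) = 620.15 × (1 − 0.505) = 307.0 K.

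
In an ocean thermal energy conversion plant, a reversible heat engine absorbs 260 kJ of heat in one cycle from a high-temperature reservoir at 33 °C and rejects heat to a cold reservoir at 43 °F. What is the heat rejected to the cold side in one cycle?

Q_C ≈ 237 kJ

T_H = 33 °C → 33 + 273.15 = 306.15 K.
T_C = 43 °F → (43 − 32) × 5/9 = 6.11 °C = 279.26 K.
The Carnot efficiency is η = 1 − T_C/T_H = 1 − 279.26/306.15 = 0.0878.
For a reversible cycle Q_C/Q_H = T_C/T_H, so Q_C = 260 × 279.26/306.15 = 237 kJ.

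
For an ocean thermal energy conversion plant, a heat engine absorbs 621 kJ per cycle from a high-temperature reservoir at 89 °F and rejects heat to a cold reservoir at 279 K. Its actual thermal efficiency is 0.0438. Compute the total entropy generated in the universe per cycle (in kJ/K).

T_H = 89 °F → (89 − 32) × 5/9 = 31.67 °C = 304.82 K.
W = η·Q_H = 0.0438 × 621 = 27.20 kJ, so Q_C = Q_H − W = 593.8 kJ.
The hot reservoir loses entropy Q_H/T_H = 621/304.82 = 2.037 kJ/K; the cold reservoir gains Q_C/T_C = 593.8/279.00 = 2.128 kJ/K.
ΔS_univ = −Q_H/T_H + Q_C/T_C = 0.0910 kJ/K (> 0, since η = 0.0438 < η_Carnot = 0.085).

ΔS_univ ≈ 0.0910 kJ/K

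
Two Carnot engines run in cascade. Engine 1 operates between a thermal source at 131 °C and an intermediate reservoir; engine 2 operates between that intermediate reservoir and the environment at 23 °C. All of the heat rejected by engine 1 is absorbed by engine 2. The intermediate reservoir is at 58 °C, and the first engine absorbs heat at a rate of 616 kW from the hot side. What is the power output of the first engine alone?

T_H = 131 °C → 131 + 273.15 = 404.15 K.
T_C = 23 °C → 23 + 273.15 = 296.15 K.
T_m = 58 °C → 58 + 273.15 = 331.15 K.
First-stage efficiency η₁ = 1 − T_m/T_H = 1 − 331.15/404.15 = 0.1806.
W₁ = η₁·Q_H = 0.1806 × 616 = 111.3 kW.

Ẇ₁ ≈ 111.3 kW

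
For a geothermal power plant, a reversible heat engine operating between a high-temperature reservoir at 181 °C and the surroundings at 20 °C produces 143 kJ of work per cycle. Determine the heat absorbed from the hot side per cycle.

T_H = 181 °C → 181 + 273.15 = 454.15 K.
T_C = 20 °C → 20 + 273.15 = 293.15 K.
Since the cycle is reversible, η = 1 − T_C/T_H = 1 − 293.15/454.15 = 0.3545.
Q_H = W/η = 143/0.3545 = 403 kJ.

Q_H ≈ 403 kJ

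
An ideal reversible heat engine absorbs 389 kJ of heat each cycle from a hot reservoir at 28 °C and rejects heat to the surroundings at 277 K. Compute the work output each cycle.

T_H = 28 °C → 28 + 273.15 = 301.15 K.
The Carnot efficiency is η = 1 − T_C/T_H = 1 − 277.00/301.15 = 0.0802.
W = η·Q_H = 0.0802 × 389 = 31.2 kJ.

W ≈ 31.2 kJ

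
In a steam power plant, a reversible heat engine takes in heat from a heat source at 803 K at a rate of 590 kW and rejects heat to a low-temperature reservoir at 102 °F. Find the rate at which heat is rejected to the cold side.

T_C = 102 °F → (102 − 32) × 5/9 = 38.89 °C = 312.04 K.
For a reversible engine, η = 1 − T_C/T_H = 1 − 312.04/803.00 = 0.6114.
For a reversible cycle Q_C/Q_H = T_C/T_H, so Q_C = 590 × 312.04/803.00 = 229 kW.

Q̇_C ≈ 229 kW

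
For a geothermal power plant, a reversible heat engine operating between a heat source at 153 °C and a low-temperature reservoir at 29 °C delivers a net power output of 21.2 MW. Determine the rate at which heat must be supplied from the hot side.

T_H = 153 °C → 153 + 273.15 = 426.15 K.
T_C = 29 °C → 29 + 273.15 = 302.15 K.
For a reversible engine, η = 1 − T_C/T_H = 1 − 302.15/426.15 = 0.2910.
Q_H = W/η = 21.2/0.2910 = 72.9 MW.

Q̇_H ≈ 72.9 MW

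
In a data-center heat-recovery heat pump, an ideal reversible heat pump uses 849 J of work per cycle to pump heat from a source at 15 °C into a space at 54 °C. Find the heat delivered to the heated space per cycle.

T_H = 54 °C → 54 + 273.15 = 327.15 K.
T_C = 15 °C → 15 + 273.15 = 288.15 K.
Reversible heating COP: COP_HP = T_H/(T_H − T_C) = 327.15/39.00 = 8.3885.
Q_H = COP_HP · W = 8.3885 × 849 = 7120 J.

Q_H ≈ 7120 J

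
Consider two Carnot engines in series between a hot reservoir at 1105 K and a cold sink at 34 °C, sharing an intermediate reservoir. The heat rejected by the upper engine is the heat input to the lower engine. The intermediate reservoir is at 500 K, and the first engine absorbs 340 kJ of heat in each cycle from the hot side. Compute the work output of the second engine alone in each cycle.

W₂ ≈ 59.34 kJ

T_C = 34 °C → 34 + 273.15 = 307.15 K.
Heat entering the second stage: Q_m = Q_H·(T_m/T_H) = 340 × 500.00/1105.00 = 153.8 kJ.
Second-stage efficiency η₂ = 1 − T_C/T_m = 1 − 307.15/500.00 = 0.3857, so W₂ = η₂·Q_m = 59.34 kJ.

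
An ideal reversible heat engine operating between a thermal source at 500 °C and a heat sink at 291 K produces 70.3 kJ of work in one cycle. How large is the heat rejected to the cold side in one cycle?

Q_C ≈ 42.4 kJ

T_H = 500 °C → 500 + 273.15 = 773.15 K.
Carnot efficiency: η = 1 − T_C/T_H = 1 − 291.00/773.15 = 0.6236.
Since Q_C/Q_H = T_C/T_H and Q_H = W/η, Q_C = W·T_C/(T_H − T_C) = 70.3 × 291.00/482.15 = 42.4 kJ.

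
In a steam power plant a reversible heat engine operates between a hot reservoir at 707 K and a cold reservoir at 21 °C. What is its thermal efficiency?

T_C = 21 °C → 21 + 273.15 = 294.15 K.
The Carnot efficiency is η = 1 − T_C/T_H = 1 − 294.15/707.00 = 0.584.

η ≈ 0.584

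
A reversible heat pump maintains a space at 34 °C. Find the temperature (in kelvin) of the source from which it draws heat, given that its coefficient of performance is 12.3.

T_H = 34 °C → 34 + 273.15 = 307.15 K.
COP_HP = T_H/(T_H − T_C) ⇒ T_C = T_H·(COP_HP − 1)/COP_HP = 307.15 × (12.3 − 1)/12.3 = 282.2 K.

T_C ≈ 282.2 K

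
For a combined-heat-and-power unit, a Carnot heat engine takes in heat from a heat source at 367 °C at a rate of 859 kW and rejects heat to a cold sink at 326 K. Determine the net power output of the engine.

Ẇ ≈ 421.5 kW

T_H = 367 °C → 367 + 273.15 = 640.15 K.
For a reversible engine, η = 1 − T_C/T_H = 1 − 326.00/640.15 = 0.4907.
W = η·Q_H = 0.4907 × 859 = 421.5 kW.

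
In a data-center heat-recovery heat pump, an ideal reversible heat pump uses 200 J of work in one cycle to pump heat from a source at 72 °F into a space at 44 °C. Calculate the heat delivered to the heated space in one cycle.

T_H = 44 °C → 44 + 273.15 = 317.15 K.
T_C = 72 °F → (72 − 32) × 5/9 = 22.22 °C = 295.37 K.
For a reversible heat pump, COP_HP = T_H/(T_H − T_C) = 317.15/21.78 = 14.5630.
Q_H = COP_HP · W = 14.5630 × 200 = 2910 J.

Q_H ≈ 2910 J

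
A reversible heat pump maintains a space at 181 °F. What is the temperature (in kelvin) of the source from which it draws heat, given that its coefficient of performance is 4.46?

T_C ≈ 276 K

T_H = 181 °F → (181 − 32) × 5/9 = 82.78 °C = 355.93 K.
COP_HP = T_H/(T_H − T_C) ⇒ T_C = T_H·(COP_HP − 1)/COP_HP = 355.93 × (4.46 − 1)/4.46 = 276 K.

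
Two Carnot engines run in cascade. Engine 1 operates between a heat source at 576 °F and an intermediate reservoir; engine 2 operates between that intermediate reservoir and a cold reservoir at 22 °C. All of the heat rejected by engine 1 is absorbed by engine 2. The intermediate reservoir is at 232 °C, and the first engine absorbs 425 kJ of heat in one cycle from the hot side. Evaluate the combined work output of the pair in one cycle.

T_H = 576 °F → (576 − 32) × 5/9 = 302.22 °C = 575.37 K.
T_C = 22 °C → 22 + 273.15 = 295.15 K.
Two reversible stages in series are equivalent to a single Carnot engine between T_H and T_C, so η_total = 1 − T_C/T_H = 1 − 295.15/575.37 = 0.4870.
W_total = η_total · Q_H = 0.4870 × 425 = 207 kJ.

W_total ≈ 207 kJ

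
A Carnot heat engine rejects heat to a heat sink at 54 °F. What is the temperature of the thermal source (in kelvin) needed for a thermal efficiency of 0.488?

T_C = 54 °F → (54 − 32) × 5/9 = 12.22 °C = 285.37 K.
From η = 1 − T_C/T_H, solving for T_H gives T_H = T_C/(1 − η) = 285.37/(1 − 0.488) = 557.4 K.

T_H ≈ 557.4 K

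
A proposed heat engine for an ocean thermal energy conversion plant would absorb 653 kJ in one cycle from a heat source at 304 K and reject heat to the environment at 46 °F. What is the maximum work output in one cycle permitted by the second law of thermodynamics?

T_C = 46 °F → (46 − 32) × 5/9 = 7.78 °C = 280.93 K.
By the Carnot theorem, η_max = 1 − T_C/T_H = 1 − 280.93/304.00 = 0.0759.
W_max = η_max · Q_H = 0.0759 × 653 = 49.6 kJ.

W_max ≈ 49.6 kJ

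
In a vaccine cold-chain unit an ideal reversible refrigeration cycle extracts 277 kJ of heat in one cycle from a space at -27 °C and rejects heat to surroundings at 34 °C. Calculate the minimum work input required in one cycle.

W_in ≈ 68.65 kJ

T_H = 34 °C → 34 + 273.15 = 307.15 K.
T_C = -27 °C → -27 + 273.15 = 246.15 K.
For a reversible refrigerator, COP_R = T_C/(T_H − T_C) = 246.15/61.00 = 4.0352.
W = Q_C/COP_R = 277/4.0352 = 68.65 kJ.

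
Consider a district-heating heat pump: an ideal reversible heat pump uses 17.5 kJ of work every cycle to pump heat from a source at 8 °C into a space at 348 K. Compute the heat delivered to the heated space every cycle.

T_C = 8 °C → 8 + 273.15 = 281.15 K.
COP_HP = T_H/(T_H − T_C) = 348.00/66.85 = 5.2057.
Q_H = COP_HP · W = 5.2057 × 17.5 = 91.10 kJ.

Q_H ≈ 91.10 kJ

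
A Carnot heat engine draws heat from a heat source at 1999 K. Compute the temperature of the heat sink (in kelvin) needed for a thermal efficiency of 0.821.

T_C ≈ 358 K

From η = 1 − T_C/T_H, T_C = T_H·(1 − η) = 1999.00 × (1 − 0.821) = 358 K.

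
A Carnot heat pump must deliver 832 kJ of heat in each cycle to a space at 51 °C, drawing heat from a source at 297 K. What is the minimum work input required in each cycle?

T_H = 51 °C → 51 + 273.15 = 324.15 K.
COP_HP = T_H/(T_H − T_C) = 324.15/27.15 = 11.9392.
W = Q_H/COP_HP = 832/11.9392 = 69.7 kJ.

W_in ≈ 69.7 kJ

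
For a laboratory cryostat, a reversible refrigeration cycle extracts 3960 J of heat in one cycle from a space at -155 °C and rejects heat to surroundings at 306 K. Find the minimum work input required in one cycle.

T_C = -155 °C → -155 + 273.15 = 118.15 K.
Carnot COP: COP_R = T_C/(T_H − T_C) = 118.15/187.85 = 0.6290.
W = Q_C/COP_R = 3960/0.6290 = 6296 J.

W_in ≈ 6296 J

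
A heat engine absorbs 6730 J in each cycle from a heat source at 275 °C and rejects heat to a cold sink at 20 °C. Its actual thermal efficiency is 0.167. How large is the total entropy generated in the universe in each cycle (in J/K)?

T_H = 275 °C → 275 + 273.15 = 548.15 K.
T_C = 20 °C → 20 + 273.15 = 293.15 K.
W = η·Q_H = 0.167 × 6730 = 1124 J, so Q_C = Q_H − W = 5606 J.
Entropy balance on the reservoirs: −Q_H/T_H = -12.28 J/K, +Q_C/T_C = 19.12 J/K.
ΔS_univ = −Q_H/T_H + Q_C/T_C = 6.85 J/K (> 0, since η = 0.167 < η_Carnot = 0.465).

ΔS_univ ≈ 6.85 J/K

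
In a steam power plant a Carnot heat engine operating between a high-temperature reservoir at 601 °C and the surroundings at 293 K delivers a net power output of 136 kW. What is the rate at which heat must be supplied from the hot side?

Q̇_H ≈ 205 kW

T_H = 601 °C → 601 + 273.15 = 874.15 K.
For a reversible engine, η = 1 − T_C/T_H = 1 − 293.00/874.15 = 0.6648.
Q_H = W/η = 136/0.6648 = 205 kW.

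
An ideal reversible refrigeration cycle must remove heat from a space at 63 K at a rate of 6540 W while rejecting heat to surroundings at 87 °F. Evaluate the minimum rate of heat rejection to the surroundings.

T_H = 87 °F → (87 − 32) × 5/9 = 30.56 °C = 303.71 K.
For a reversible cycle Q_H/Q_C = T_H/T_C, so Q_H = Q_C·T_H/T_C = 6540 × 303.71/63.00 = 31500 W.

Q̇_H ≈ 31500 W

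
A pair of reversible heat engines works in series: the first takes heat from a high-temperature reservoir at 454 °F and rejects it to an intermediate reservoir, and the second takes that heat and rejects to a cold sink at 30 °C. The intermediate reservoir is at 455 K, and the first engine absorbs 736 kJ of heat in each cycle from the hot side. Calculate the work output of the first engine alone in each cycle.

W₁ ≈ 76.3 kJ

T_H = 454 °F → (454 − 32) × 5/9 = 234.44 °C = 507.59 K.
T_C = 30 °C → 30 + 273.15 = 303.15 K.
First-stage efficiency η₁ = 1 − T_m/T_H = 1 − 455.00/507.59 = 0.1036.
W₁ = η₁·Q_H = 0.1036 × 736 = 76.3 kJ.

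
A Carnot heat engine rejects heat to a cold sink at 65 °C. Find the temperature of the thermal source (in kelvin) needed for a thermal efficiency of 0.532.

T_C = 65 °C → 65 + 273.15 = 338.15 K.
From η = 1 − T_C/T_H, solving for T_H gives T_H = T_C/(1 − η) = 338.15/(1 − 0.532) = 723 K.

T_H ≈ 723 K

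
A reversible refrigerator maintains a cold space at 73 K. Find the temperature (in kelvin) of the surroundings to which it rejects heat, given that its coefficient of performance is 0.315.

T_H ≈ 305 K

COP_R = T_C/(T_H − T_C) ⇒ T_H = T_C·(1 + 1/COP_R) = 73.00 × (1 + 1/0.315) = 305 K.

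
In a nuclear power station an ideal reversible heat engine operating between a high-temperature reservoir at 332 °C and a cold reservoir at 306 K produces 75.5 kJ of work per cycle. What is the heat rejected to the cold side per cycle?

T_H = 332 °C → 332 + 273.15 = 605.15 K.
The Carnot efficiency is η = 1 − T_C/T_H = 1 − 306.00/605.15 = 0.4943.
Since Q_C/Q_H = T_C/T_H and Q_H = W/η, Q_C = W·T_C/(T_H − T_C) = 75.5 × 306.00/299.15 = 77.2 kJ.

Q_C ≈ 77.2 kJ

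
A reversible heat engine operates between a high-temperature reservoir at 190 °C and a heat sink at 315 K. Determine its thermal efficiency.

T_H = 190 °C → 190 + 273.15 = 463.15 K.
The Carnot efficiency is η = 1 − T_C/T_H = 1 − 315.00/463.15 = 0.320.

η ≈ 0.320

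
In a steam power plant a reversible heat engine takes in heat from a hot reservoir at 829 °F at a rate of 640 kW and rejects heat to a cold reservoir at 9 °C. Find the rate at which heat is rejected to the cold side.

T_H = 829 °F → (829 − 32) × 5/9 = 442.78 °C = 715.93 K.
T_C = 9 °C → 9 + 273.15 = 282.15 K.
Since the cycle is reversible, η = 1 − T_C/T_H = 1 − 282.15/715.93 = 0.6059.
For a reversible cycle Q_C/Q_H = T_C/T_H, so Q_C = 640 × 282.15/715.93 = 252 kW.

Q̇_C ≈ 252 kW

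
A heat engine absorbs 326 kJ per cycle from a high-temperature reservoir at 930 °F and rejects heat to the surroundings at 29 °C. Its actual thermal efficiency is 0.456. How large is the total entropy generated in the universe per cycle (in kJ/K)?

ΔS_univ ≈ 0.165 kJ/K

T_H = 930 °F → (930 − 32) × 5/9 = 498.89 °C = 772.04 K.
T_C = 29 °C → 29 + 273.15 = 302.15 K.
W = η·Q_H = 0.456 × 326 = 148.7 kJ, so Q_C = Q_H − W = 177.3 kJ.
Reservoir entropy changes: ΔS_H = −Q_H/T_H = −326/772.04 = -0.4223 kJ/K and ΔS_C = +Q_C/T_C = 177.3/302.15 = 0.5869 kJ/K.
ΔS_univ = −Q_H/T_H + Q_C/T_C = 0.165 kJ/K (> 0, since η = 0.456 < η_Carnot = 0.609).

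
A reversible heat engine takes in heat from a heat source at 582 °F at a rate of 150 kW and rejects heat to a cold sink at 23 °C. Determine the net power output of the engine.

T_H = 582 °F → (582 − 32) × 5/9 = 305.56 °C = 578.71 K.
T_C = 23 °C → 23 + 273.15 = 296.15 K.
η_rev = 1 − T_C/T_H = 1 − 296.15/578.71 = 0.4883.
W = η·Q_H = 0.4883 × 150 = 73.2 kW.

Ẇ ≈ 73.2 kW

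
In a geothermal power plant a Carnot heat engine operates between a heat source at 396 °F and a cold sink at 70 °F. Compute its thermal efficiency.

T_H = 396 °F → (396 − 32) × 5/9 = 202.22 °C = 475.37 K.
T_C = 70 °F → (70 − 32) × 5/9 = 21.11 °C = 294.26 K.
η_rev = 1 − T_C/T_H = 1 − 294.26/475.37 = 0.3810.

η ≈ 0.3810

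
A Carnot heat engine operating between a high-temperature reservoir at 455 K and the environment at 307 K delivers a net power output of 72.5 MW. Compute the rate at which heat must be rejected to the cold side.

η_rev = 1 − T_C/T_H = 1 − 307.00/455.00 = 0.3253.
Since Q_C/Q_H = T_C/T_H and Q_H = W/η, Q_C = W·T_C/(T_H − T_C) = 72.5 × 307.00/148.00 = 150.4 MW.

Q̇_C ≈ 150.4 MW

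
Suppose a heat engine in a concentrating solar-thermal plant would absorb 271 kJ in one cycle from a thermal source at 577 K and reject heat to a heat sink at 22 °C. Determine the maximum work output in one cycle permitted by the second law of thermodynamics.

T_C = 22 °C → 22 + 273.15 = 295.15 K.
No engine can exceed the Carnot limit: η_max = 1 − T_C/T_H = 1 − 295.15/577.00 = 0.4885.
W_max = η_max · Q_H = 0.4885 × 271 = 132 kJ.

W_max ≈ 132 kJ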